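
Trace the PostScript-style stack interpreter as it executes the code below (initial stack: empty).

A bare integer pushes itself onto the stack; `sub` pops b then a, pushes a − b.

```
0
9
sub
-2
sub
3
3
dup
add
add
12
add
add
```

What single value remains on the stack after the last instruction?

0   → [0]
9   → [0, 9]
sub → [-9]
-2  → [-9, -2]
sub → [-7]
3   → [-7, 3]
3   → [-7, 3, 3]
dup → [-7, 3, 3, 3]
add → [-7, 3, 6]
add → [-7, 9]
12  → [-7, 9, 12]
add → [-7, 21]
add → [14]

14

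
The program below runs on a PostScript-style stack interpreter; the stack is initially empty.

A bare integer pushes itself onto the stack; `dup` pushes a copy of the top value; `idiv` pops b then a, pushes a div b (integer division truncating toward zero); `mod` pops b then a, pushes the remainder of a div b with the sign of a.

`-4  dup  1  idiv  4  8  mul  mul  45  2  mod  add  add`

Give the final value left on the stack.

-4   -> [-4]
dup  -> [-4, -4]
1    -> [-4, -4, 1]
idiv -> [-4, -4]
4    -> [-4, -4, 4]
8    -> [-4, -4, 4, 8]
mul  -> [-4, -4, 32]
mul  -> [-4, -128]
45   -> [-4, -128, 45]
2    -> [-4, -128, 45, 2]
mod  -> [-4, -128, 1]
add  -> [-4, -127]
add  -> [-131]

-131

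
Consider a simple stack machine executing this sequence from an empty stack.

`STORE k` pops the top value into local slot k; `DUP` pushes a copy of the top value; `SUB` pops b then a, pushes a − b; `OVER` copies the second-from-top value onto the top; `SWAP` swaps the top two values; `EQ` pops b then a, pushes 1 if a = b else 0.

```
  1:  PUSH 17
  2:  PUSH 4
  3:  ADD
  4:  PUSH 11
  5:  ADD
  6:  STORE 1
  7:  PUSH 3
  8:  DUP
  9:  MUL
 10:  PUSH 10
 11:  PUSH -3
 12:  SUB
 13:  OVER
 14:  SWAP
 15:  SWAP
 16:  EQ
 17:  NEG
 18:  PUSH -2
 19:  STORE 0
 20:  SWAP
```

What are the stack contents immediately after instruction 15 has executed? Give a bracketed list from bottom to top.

[9, 13, 9]

PUSH 17 → 17
PUSH 4  → 17 4
ADD     → 21
PUSH 11 → 21 11
ADD     → 32
STORE 1 → (empty)
PUSH 3  → 3
DUP     → 3 3
MUL     → 9
PUSH 10 → 9 10
PUSH -3 → 9 10 -3
SUB     → 9 13
OVER    → 9 13 9
SWAP    → 9 9 13
SWAP    → 9 13 9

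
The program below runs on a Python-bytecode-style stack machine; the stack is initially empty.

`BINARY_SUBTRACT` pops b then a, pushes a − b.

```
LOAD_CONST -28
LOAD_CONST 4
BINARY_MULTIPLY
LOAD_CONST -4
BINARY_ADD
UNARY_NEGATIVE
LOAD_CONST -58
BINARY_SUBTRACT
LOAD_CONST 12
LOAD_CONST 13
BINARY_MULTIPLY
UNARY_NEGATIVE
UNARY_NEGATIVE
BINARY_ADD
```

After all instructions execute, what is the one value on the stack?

330

LOAD_CONST -28  : [-28]
LOAD_CONST 4    : [-28, 4]
BINARY_MULTIPLY : [-112]
LOAD_CONST -4   : [-112, -4]
BINARY_ADD      : [-116]
UNARY_NEGATIVE  : [116]
LOAD_CONST -58  : [116, -58]
BINARY_SUBTRACT : [174]
LOAD_CONST 12   : [174, 12]
LOAD_CONST 13   : [174, 12, 13]
BINARY_MULTIPLY : [174, 156]
UNARY_NEGATIVE  : [174, -156]
UNARY_NEGATIVE  : [174, 156]
BINARY_ADD      : [330]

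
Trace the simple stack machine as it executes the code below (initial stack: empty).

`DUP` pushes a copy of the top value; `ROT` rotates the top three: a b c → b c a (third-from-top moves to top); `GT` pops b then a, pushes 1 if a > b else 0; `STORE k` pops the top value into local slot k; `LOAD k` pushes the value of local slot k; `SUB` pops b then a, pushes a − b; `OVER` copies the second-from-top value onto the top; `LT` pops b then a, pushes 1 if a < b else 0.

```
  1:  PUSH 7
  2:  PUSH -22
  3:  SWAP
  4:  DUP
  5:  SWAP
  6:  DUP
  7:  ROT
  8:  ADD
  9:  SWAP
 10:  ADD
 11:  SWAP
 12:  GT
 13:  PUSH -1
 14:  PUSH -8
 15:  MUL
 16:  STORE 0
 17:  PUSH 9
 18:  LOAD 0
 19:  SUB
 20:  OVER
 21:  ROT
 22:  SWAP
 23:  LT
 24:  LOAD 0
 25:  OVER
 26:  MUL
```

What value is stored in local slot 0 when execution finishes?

PUSH 7   : [7]
PUSH -22 : [7, -22]
SWAP     : [-22, 7]
DUP      : [-22, 7, 7]
SWAP     : [-22, 7, 7]
DUP      : [-22, 7, 7, 7]
ROT      : [-22, 7, 7, 7]
ADD      : [-22, 7, 14]
SWAP     : [-22, 14, 7]
ADD      : [-22, 21]
SWAP     : [21, -22]
GT       : [1]
PUSH -1  : [1, -1]
PUSH -8  : [1, -1, -8]
MUL      : [1, 8]
STORE 0  : [1]
PUSH 9   : [1, 9]
LOAD 0   : [1, 9, 8]
SUB      : [1, 1]
OVER     : [1, 1, 1]
ROT      : [1, 1, 1]
SWAP     : [1, 1, 1]
LT       : [1, 0]
LOAD 0   : [1, 0, 8]
OVER     : [1, 0, 8, 0]
MUL      : [1, 0, 0]

8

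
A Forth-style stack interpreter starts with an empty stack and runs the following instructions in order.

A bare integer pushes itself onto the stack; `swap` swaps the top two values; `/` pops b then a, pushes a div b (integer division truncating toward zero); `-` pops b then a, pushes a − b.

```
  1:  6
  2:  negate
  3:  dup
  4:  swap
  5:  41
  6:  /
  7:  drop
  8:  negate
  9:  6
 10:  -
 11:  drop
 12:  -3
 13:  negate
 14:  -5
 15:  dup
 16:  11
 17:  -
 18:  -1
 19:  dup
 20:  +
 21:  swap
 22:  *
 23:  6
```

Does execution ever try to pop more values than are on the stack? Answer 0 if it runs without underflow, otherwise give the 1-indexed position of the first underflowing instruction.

0

6      -> [6]
negate -> [-6]
dup    -> [-6, -6]
swap   -> [-6, -6]
41     -> [-6, -6, 41]
/      -> [-6, 0]
drop   -> [-6]
negate -> [6]
6      -> [6, 6]
-      -> [0]
drop   -> []
-3     -> [-3]
negate -> [3]
-5     -> [3, -5]
dup    -> [3, -5, -5]
11     -> [3, -5, -5, 11]
-      -> [3, -5, -16]
-1     -> [3, -5, -16, -1]
dup    -> [3, -5, -16, -1, -1]
+      -> [3, -5, -16, -2]
swap   -> [3, -5, -2, -16]
*      -> [3, -5, 32]
6      -> [3, -5, 32, 6]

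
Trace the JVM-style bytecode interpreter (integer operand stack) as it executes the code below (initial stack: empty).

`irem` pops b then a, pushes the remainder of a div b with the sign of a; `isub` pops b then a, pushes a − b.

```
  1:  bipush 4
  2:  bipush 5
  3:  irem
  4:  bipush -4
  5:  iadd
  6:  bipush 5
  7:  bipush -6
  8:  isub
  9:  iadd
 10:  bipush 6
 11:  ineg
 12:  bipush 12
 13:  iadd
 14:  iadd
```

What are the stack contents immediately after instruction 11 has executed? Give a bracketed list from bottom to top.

[11, -6]

bipush 4   [4]
bipush 5   [4, 5]
irem       [4]
bipush -4  [4, -4]
iadd       [0]
bipush 5   [0, 5]
bipush -6  [0, 5, -6]
isub       [0, 11]
iadd       [11]
bipush 6   [11, 6]
ineg       [11, -6]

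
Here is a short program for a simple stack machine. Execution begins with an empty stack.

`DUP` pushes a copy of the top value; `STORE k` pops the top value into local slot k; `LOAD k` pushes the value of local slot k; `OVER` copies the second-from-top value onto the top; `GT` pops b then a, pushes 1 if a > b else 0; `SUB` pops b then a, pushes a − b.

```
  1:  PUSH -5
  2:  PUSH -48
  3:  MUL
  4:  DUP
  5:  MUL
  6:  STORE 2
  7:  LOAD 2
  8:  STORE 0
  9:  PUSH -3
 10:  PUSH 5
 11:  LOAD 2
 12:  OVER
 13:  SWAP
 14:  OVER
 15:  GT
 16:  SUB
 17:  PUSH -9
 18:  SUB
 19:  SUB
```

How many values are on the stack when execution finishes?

PUSH -5   [-5]
PUSH -48  [-5, -48]
MUL       [240]
DUP       [240, 240]
MUL       [57600]
STORE 2   []
LOAD 2    [57600]
STORE 0   []
PUSH -3   [-3]
PUSH 5    [-3, 5]
LOAD 2    [-3, 5, 57600]
OVER      [-3, 5, 57600, 5]
SWAP      [-3, 5, 5, 57600]
OVER      [-3, 5, 5, 57600, 5]
GT        [-3, 5, 5, 1]
SUB       [-3, 5, 4]
PUSH -9   [-3, 5, 4, -9]
SUB       [-3, 5, 13]
SUB       [-3, -8]

2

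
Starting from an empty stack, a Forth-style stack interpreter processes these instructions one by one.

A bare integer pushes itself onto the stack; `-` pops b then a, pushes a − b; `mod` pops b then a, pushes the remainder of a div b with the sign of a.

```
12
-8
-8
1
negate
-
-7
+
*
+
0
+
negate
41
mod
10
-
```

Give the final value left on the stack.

12     → 12
-8     → 12 -8
-8     → 12 -8 -8
1      → 12 -8 -8 1
negate → 12 -8 -8 -1
-      → 12 -8 -7
-7     → 12 -8 -7 -7
+      → 12 -8 -14
*      → 12 112
+      → 124
0      → 124 0
+      → 124
negate → -124
41     → -124 41
mod    → -1
10     → -1 10
-      → -11

-11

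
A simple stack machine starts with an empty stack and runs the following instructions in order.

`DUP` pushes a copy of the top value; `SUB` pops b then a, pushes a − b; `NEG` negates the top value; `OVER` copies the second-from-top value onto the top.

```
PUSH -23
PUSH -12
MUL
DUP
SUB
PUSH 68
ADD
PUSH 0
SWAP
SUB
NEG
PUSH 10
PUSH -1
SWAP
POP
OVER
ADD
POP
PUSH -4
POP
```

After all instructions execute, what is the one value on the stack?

PUSH -23 : -23
PUSH -12 : -23 -12
MUL      : 276
DUP      : 276 276
SUB      : 0
PUSH 68  : 0 68
ADD      : 68
PUSH 0   : 68 0
SWAP     : 0 68
SUB      : -68
NEG      : 68
PUSH 10  : 68 10
PUSH -1  : 68 10 -1
SWAP     : 68 -1 10
POP      : 68 -1
OVER     : 68 -1 68
ADD      : 68 67
POP      : 68
PUSH -4  : 68 -4
POP      : 68

68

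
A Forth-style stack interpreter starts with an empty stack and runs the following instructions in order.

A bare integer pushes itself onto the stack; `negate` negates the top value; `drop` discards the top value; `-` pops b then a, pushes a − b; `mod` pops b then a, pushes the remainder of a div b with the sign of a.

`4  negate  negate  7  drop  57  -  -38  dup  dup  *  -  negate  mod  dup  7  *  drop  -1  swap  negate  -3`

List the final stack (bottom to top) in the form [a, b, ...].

4      -> 4
negate -> -4
negate -> 4
7      -> 4 7
drop   -> 4
57     -> 4 57
-      -> -53
-38    -> -53 -38
dup    -> -53 -38 -38
dup    -> -53 -38 -38 -38
*      -> -53 -38 1444
-      -> -53 -1482
negate -> -53 1482
mod    -> -53
dup    -> -53 -53
7      -> -53 -53 7
*      -> -53 -371
drop   -> -53
-1     -> -53 -1
swap   -> -1 -53
negate -> -1 53
-3     -> -1 53 -3

[-1, 53, -3]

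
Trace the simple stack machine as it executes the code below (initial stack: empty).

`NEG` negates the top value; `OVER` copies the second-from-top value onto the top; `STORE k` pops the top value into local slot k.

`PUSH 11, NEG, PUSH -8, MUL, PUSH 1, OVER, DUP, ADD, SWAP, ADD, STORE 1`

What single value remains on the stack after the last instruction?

88

PUSH 11 → [11]
NEG     → [-11]
PUSH -8 → [-11, -8]
MUL     → [88]
PUSH 1  → [88, 1]
OVER    → [88, 1, 88]
DUP     → [88, 1, 88, 88]
ADD     → [88, 1, 176]
SWAP    → [88, 176, 1]
ADD     → [88, 177]
STORE 1 → [88]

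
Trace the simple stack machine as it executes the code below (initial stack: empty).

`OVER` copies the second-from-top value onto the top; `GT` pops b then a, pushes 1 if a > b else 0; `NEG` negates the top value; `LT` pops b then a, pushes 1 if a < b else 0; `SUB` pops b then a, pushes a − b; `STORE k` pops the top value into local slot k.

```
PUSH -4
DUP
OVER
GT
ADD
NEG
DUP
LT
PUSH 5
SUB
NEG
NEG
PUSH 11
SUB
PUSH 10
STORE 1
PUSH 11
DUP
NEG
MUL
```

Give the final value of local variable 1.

10

PUSH -4 → -4
DUP     → -4 -4
OVER    → -4 -4 -4
GT      → -4 0
ADD     → -4
NEG     → 4
DUP     → 4 4
LT      → 0
PUSH 5  → 0 5
SUB     → -5
NEG     → 5
NEG     → -5
PUSH 11 → -5 11
SUB     → -16
PUSH 10 → -16 10
STORE 1 → -16
PUSH 11 → -16 11
DUP     → -16 11 11
NEG     → -16 11 -11
MUL     → -16 -121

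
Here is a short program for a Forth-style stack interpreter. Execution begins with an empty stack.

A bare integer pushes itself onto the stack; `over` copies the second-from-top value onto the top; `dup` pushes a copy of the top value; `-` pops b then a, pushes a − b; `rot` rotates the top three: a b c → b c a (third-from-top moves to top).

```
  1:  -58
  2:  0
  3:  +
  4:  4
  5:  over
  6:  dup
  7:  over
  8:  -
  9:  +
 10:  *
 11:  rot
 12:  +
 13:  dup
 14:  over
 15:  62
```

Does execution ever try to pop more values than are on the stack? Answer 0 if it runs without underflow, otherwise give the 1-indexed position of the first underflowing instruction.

11

-58   [-58]
0     [-58, 0]
+     [-58]
4     [-58, 4]
over  [-58, 4, -58]
dup   [-58, 4, -58, -58]
over  [-58, 4, -58, -58, -58]
-     [-58, 4, -58, 0]
+     [-58, 4, -58]
*     [-58, -232]
rot  — needs 3 operands, stack has 2 → underflow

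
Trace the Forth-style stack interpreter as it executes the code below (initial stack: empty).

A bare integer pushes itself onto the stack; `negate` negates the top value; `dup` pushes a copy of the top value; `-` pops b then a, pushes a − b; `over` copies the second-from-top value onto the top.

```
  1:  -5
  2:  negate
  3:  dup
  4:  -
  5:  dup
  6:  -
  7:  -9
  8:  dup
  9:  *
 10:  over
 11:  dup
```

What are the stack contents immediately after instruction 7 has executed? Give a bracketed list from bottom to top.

-5     -> [-5]
negate -> [5]
dup    -> [5, 5]
-      -> [0]
dup    -> [0, 0]
-      -> [0]
-9     -> [0, -9]

[0, -9]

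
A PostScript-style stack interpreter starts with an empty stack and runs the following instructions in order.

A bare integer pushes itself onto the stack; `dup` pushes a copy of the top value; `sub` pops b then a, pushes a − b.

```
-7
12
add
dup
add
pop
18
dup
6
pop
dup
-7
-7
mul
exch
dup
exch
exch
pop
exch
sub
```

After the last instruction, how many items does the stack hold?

3

-7   -> [-7]
12   -> [-7, 12]
add  -> [5]
dup  -> [5, 5]
add  -> [10]
pop  -> []
18   -> [18]
dup  -> [18, 18]
6    -> [18, 18, 6]
pop  -> [18, 18]
dup  -> [18, 18, 18]
-7   -> [18, 18, 18, -7]
-7   -> [18, 18, 18, -7, -7]
mul  -> [18, 18, 18, 49]
exch -> [18, 18, 49, 18]
dup  -> [18, 18, 49, 18, 18]
exch -> [18, 18, 49, 18, 18]
exch -> [18, 18, 49, 18, 18]
pop  -> [18, 18, 49, 18]
exch -> [18, 18, 18, 49]
sub  -> [18, 18, -31]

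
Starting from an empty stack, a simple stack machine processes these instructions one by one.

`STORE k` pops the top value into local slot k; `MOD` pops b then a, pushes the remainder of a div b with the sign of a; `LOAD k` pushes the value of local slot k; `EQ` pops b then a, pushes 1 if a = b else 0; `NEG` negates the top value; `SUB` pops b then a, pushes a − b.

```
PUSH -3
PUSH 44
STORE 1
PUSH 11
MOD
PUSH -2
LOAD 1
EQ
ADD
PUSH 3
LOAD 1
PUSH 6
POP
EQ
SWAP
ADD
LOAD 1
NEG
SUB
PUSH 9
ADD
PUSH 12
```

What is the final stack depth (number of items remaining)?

2

PUSH -3 → -3
PUSH 44 → -3 44
STORE 1 → -3
PUSH 11 → -3 11
MOD     → -3
PUSH -2 → -3 -2
LOAD 1  → -3 -2 44
EQ      → -3 0
ADD     → -3
PUSH 3  → -3 3
LOAD 1  → -3 3 44
PUSH 6  → -3 3 44 6
POP     → -3 3 44
EQ      → -3 0
SWAP    → 0 -3
ADD     → -3
LOAD 1  → -3 44
NEG     → -3 -44
SUB     → 41
PUSH 9  → 41 9
ADD     → 50
PUSH 12 → 50 12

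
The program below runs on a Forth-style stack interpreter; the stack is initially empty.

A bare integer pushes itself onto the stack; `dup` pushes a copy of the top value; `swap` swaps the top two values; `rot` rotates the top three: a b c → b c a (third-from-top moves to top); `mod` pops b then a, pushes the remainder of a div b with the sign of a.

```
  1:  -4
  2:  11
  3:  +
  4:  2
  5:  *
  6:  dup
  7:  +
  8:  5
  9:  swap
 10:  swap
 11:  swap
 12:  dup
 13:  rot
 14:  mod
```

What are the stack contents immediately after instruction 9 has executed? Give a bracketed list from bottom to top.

[5, 28]

-4   -> -4
11   -> -4 11
+    -> 7
2    -> 7 2
*    -> 14
dup  -> 14 14
+    -> 28
5    -> 28 5
swap -> 5 28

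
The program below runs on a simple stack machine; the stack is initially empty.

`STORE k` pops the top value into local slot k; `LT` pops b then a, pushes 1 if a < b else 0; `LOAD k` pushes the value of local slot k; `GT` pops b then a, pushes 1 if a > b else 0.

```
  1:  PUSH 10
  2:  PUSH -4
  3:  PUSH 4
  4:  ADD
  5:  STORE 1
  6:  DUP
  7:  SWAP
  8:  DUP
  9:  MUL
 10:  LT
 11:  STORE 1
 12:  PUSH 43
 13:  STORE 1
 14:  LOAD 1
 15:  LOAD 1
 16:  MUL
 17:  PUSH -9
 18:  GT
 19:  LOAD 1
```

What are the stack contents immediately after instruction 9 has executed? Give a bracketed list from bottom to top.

[10, 100]

PUSH 10 : 10
PUSH -4 : 10 -4
PUSH 4  : 10 -4 4
ADD     : 10 0
STORE 1 : 10
DUP     : 10 10
SWAP    : 10 10
DUP     : 10 10 10
MUL     : 10 100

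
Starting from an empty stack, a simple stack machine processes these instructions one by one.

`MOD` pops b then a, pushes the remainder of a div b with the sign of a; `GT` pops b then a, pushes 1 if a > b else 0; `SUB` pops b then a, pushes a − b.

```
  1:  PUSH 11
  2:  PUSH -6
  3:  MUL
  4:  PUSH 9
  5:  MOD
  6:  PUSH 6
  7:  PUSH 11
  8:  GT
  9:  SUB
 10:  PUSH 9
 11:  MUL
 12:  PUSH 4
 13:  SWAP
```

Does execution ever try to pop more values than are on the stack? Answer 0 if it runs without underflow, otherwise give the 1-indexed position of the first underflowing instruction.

PUSH 11 -> 11
PUSH -6 -> 11 -6
MUL     -> -66
PUSH 9  -> -66 9
MOD     -> -3
PUSH 6  -> -3 6
PUSH 11 -> -3 6 11
GT      -> -3 0
SUB     -> -3
PUSH 9  -> -3 9
MUL     -> -27
PUSH 4  -> -27 4
SWAP    -> 4 -27

0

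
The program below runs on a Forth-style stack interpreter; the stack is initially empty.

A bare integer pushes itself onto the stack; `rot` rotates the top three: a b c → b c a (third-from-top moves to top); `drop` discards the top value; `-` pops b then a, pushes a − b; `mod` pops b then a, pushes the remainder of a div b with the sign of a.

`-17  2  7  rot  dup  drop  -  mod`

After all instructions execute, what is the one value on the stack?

2

-17   -17
2     -17 2
7     -17 2 7
rot   2 7 -17
dup   2 7 -17 -17
drop  2 7 -17
-     2 24
mod   2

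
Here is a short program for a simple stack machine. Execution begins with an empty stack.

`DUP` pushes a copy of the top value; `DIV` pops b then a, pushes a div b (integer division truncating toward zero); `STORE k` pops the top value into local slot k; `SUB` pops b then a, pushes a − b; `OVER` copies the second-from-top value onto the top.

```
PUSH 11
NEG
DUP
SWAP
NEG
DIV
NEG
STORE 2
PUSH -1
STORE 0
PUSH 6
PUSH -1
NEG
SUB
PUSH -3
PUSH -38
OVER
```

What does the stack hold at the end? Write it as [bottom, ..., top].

PUSH 11  : [11]
NEG      : [-11]
DUP      : [-11, -11]
SWAP     : [-11, -11]
NEG      : [-11, 11]
DIV      : [-1]
NEG      : [1]
STORE 2  : []
PUSH -1  : [-1]
STORE 0  : []
PUSH 6   : [6]
PUSH -1  : [6, -1]
NEG      : [6, 1]
SUB      : [5]
PUSH -3  : [5, -3]
PUSH -38 : [5, -3, -38]
OVER     : [5, -3, -38, -3]

[5, -3, -38, -3]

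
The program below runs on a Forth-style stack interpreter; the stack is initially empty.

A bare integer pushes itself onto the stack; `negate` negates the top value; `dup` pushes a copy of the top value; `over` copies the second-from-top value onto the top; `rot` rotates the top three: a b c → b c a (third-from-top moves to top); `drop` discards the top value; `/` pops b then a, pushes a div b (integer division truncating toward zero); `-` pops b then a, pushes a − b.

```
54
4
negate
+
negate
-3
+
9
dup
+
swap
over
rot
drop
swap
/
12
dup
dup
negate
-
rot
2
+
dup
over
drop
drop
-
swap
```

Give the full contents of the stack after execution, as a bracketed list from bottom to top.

54     → 54
4      → 54 4
negate → 54 -4
+      → 50
negate → -50
-3     → -50 -3
+      → -53
9      → -53 9
dup    → -53 9 9
+      → -53 18
swap   → 18 -53
over   → 18 -53 18
rot    → -53 18 18
drop   → -53 18
swap   → 18 -53
/      → 0
12     → 0 12
dup    → 0 12 12
dup    → 0 12 12 12
negate → 0 12 12 -12
-      → 0 12 24
rot    → 12 24 0
2      → 12 24 0 2
+      → 12 24 2
dup    → 12 24 2 2
over   → 12 24 2 2 2
drop   → 12 24 2 2
drop   → 12 24 2
-      → 12 22
swap   → 22 12

[22, 12]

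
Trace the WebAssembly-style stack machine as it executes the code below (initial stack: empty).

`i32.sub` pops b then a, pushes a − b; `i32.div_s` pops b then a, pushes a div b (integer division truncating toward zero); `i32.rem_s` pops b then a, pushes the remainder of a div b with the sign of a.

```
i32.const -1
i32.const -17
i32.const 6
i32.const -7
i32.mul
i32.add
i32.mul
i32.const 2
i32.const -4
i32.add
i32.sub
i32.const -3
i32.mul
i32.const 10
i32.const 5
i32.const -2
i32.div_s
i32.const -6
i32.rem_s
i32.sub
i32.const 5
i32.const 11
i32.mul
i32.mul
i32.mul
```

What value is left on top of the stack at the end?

i32.const -1  : -1
i32.const -17 : -1 -17
i32.const 6   : -1 -17 6
i32.const -7  : -1 -17 6 -7
i32.mul       : -1 -17 -42
i32.add       : -1 -59
i32.mul       : 59
i32.const 2   : 59 2
i32.const -4  : 59 2 -4
i32.add       : 59 -2
i32.sub       : 61
i32.const -3  : 61 -3
i32.mul       : -183
i32.const 10  : -183 10
i32.const 5   : -183 10 5
i32.const -2  : -183 10 5 -2
i32.div_s     : -183 10 -2
i32.const -6  : -183 10 -2 -6
i32.rem_s     : -183 10 -2
i32.sub       : -183 12
i32.const 5   : -183 12 5
i32.const 11  : -183 12 5 11
i32.mul       : -183 12 55
i32.mul       : -183 660
i32.mul       : -120780

-120780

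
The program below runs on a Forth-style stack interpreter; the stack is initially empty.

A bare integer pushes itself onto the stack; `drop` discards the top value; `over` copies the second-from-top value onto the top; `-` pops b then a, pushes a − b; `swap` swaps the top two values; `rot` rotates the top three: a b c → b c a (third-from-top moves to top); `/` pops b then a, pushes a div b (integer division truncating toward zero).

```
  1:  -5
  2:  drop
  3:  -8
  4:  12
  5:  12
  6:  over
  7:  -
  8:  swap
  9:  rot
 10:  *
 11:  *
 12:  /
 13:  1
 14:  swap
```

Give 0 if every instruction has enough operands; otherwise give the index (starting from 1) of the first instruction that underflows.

-5   : -5
drop : (empty)
-8   : -8
12   : -8 12
12   : -8 12 12
over : -8 12 12 12
-    : -8 12 0
swap : -8 0 12
rot  : 0 12 -8
*    : 0 -96
*    : 0
/  — needs 2 operands, stack has 1 → underflow

12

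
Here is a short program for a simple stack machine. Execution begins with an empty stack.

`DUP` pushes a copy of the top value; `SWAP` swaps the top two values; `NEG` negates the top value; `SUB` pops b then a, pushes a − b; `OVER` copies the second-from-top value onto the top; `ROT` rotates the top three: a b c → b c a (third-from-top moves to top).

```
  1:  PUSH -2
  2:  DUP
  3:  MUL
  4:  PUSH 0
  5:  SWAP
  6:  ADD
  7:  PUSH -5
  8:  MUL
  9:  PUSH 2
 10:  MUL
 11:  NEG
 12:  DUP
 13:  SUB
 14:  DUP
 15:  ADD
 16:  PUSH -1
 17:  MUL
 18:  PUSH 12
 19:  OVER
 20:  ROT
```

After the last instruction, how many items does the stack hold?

PUSH -2  -2
DUP      -2 -2
MUL      4
PUSH 0   4 0
SWAP     0 4
ADD      4
PUSH -5  4 -5
MUL      -20
PUSH 2   -20 2
MUL      -40
NEG      40
DUP      40 40
SUB      0
DUP      0 0
ADD      0
PUSH -1  0 -1
MUL      0
PUSH 12  0 12
OVER     0 12 0
ROT      12 0 0

3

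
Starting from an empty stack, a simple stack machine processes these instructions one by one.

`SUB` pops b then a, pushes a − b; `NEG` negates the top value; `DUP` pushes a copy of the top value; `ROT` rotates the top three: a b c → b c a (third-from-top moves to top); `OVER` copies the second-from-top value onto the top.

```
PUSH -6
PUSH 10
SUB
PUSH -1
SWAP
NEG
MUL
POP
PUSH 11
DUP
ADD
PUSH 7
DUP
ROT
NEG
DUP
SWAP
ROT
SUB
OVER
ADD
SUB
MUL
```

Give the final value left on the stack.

203

PUSH -6 → -6
PUSH 10 → -6 10
SUB     → -16
PUSH -1 → -16 -1
SWAP    → -1 -16
NEG     → -1 16
MUL     → -16
POP     → (empty)
PUSH 11 → 11
DUP     → 11 11
ADD     → 22
PUSH 7  → 22 7
DUP     → 22 7 7
ROT     → 7 7 22
NEG     → 7 7 -22
DUP     → 7 7 -22 -22
SWAP    → 7 7 -22 -22
ROT     → 7 -22 -22 7
SUB     → 7 -22 -29
OVER    → 7 -22 -29 -22
ADD     → 7 -22 -51
SUB     → 7 29
MUL     → 203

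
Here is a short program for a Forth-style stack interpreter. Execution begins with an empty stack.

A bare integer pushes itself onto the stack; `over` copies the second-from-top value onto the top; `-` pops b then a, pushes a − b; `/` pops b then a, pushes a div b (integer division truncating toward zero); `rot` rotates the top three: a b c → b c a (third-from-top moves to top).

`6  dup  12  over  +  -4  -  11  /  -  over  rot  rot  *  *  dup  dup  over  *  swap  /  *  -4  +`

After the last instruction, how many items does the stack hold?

1

6    → 6
dup  → 6 6
12   → 6 6 12
over → 6 6 12 6
+    → 6 6 18
-4   → 6 6 18 -4
-    → 6 6 22
11   → 6 6 22 11
/    → 6 6 2
-    → 6 4
over → 6 4 6
rot  → 4 6 6
rot  → 6 6 4
*    → 6 24
*    → 144
dup  → 144 144
dup  → 144 144 144
over → 144 144 144 144
*    → 144 144 20736
swap → 144 20736 144
/    → 144 144
*    → 20736
-4   → 20736 -4
+    → 20732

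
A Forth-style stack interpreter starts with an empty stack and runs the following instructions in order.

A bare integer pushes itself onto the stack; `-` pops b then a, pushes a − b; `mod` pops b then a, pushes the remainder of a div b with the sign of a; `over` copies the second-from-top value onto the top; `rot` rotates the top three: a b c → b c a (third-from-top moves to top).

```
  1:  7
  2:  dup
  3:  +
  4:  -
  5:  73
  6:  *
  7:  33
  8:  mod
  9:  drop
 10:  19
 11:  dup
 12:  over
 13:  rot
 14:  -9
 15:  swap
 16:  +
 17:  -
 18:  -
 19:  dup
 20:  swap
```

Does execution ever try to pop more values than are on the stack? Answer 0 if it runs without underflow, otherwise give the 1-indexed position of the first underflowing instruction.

7   : [7]
dup : [7, 7]
+   : [14]
-  — needs 2 operands, stack has 1 → underflow

4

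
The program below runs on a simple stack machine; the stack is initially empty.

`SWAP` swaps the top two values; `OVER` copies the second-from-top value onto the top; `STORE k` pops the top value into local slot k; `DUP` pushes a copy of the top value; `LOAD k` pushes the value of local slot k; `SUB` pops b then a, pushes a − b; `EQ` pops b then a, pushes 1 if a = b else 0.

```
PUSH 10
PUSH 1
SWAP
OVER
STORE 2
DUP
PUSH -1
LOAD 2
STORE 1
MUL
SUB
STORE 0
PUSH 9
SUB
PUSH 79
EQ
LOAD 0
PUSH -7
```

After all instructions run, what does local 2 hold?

PUSH 10 → [10]
PUSH 1  → [10, 1]
SWAP    → [1, 10]
OVER    → [1, 10, 1]
STORE 2 → [1, 10]
DUP     → [1, 10, 10]
PUSH -1 → [1, 10, 10, -1]
LOAD 2  → [1, 10, 10, -1, 1]
STORE 1 → [1, 10, 10, -1]
MUL     → [1, 10, -10]
SUB     → [1, 20]
STORE 0 → [1]
PUSH 9  → [1, 9]
SUB     → [-8]
PUSH 79 → [-8, 79]
EQ      → [0]
LOAD 0  → [0, 20]
PUSH -7 → [0, 20, -7]

1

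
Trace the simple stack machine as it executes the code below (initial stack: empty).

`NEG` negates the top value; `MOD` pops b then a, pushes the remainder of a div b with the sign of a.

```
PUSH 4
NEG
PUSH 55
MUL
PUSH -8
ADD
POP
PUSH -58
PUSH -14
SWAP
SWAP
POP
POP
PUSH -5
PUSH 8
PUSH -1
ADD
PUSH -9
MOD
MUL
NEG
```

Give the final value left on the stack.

35

PUSH 4   -> [4]
NEG      -> [-4]
PUSH 55  -> [-4, 55]
MUL      -> [-220]
PUSH -8  -> [-220, -8]
ADD      -> [-228]
POP      -> []
PUSH -58 -> [-58]
PUSH -14 -> [-58, -14]
SWAP     -> [-14, -58]
SWAP     -> [-58, -14]
POP      -> [-58]
POP      -> []
PUSH -5  -> [-5]
PUSH 8   -> [-5, 8]
PUSH -1  -> [-5, 8, -1]
ADD      -> [-5, 7]
PUSH -9  -> [-5, 7, -9]
MOD      -> [-5, 7]
MUL      -> [-35]
NEG      -> [35]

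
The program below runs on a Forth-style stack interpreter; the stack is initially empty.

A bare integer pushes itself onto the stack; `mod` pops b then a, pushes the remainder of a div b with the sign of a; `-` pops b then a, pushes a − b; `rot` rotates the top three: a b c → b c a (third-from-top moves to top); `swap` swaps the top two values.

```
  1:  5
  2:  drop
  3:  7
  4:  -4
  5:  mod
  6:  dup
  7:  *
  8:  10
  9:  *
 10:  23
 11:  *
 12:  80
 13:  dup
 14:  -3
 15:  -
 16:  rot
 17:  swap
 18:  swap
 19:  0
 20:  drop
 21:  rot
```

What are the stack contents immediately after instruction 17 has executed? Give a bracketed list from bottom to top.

[80, 2070, 83]

5     5
drop  (empty)
7     7
-4    7 -4
mod   3
dup   3 3
*     9
10    9 10
*     90
23    90 23
*     2070
80    2070 80
dup   2070 80 80
-3    2070 80 80 -3
-     2070 80 83
rot   80 83 2070
swap  80 2070 83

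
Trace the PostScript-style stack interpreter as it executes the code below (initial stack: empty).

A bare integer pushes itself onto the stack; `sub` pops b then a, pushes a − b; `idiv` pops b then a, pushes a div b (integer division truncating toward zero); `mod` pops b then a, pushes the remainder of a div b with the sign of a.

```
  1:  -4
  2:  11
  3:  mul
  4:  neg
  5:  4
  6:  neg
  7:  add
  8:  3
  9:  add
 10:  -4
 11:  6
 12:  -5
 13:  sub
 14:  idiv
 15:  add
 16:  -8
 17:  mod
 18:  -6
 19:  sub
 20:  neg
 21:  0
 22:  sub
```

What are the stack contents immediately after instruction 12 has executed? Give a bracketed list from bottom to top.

-4  : -4
11  : -4 11
mul : -44
neg : 44
4   : 44 4
neg : 44 -4
add : 40
3   : 40 3
add : 43
-4  : 43 -4
6   : 43 -4 6
-5  : 43 -4 6 -5

[43, -4, 6, -5]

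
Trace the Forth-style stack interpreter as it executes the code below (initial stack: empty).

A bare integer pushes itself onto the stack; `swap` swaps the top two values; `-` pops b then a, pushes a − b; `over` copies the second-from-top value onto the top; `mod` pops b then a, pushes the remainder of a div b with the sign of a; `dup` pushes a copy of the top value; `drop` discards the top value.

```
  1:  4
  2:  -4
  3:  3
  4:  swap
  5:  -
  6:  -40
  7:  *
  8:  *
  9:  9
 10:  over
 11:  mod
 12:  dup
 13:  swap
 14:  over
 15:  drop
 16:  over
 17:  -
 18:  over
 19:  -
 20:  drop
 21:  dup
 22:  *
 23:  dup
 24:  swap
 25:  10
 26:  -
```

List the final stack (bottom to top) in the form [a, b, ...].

4    -> [4]
-4   -> [4, -4]
3    -> [4, -4, 3]
swap -> [4, 3, -4]
-    -> [4, 7]
-40  -> [4, 7, -40]
*    -> [4, -280]
*    -> [-1120]
9    -> [-1120, 9]
over -> [-1120, 9, -1120]
mod  -> [-1120, 9]
dup  -> [-1120, 9, 9]
swap -> [-1120, 9, 9]
over -> [-1120, 9, 9, 9]
drop -> [-1120, 9, 9]
over -> [-1120, 9, 9, 9]
-    -> [-1120, 9, 0]
over -> [-1120, 9, 0, 9]
-    -> [-1120, 9, -9]
drop -> [-1120, 9]
dup  -> [-1120, 9, 9]
*    -> [-1120, 81]
dup  -> [-1120, 81, 81]
swap -> [-1120, 81, 81]
10   -> [-1120, 81, 81, 10]
-    -> [-1120, 81, 71]

[-1120, 81, 71]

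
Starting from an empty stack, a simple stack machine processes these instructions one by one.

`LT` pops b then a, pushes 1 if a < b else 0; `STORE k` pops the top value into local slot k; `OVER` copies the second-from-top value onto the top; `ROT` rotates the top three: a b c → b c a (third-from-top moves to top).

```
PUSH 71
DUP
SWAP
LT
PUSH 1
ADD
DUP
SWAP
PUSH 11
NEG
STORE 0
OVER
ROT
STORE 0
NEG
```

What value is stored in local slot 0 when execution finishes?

PUSH 71  [71]
DUP      [71, 71]
SWAP     [71, 71]
LT       [0]
PUSH 1   [0, 1]
ADD      [1]
DUP      [1, 1]
SWAP     [1, 1]
PUSH 11  [1, 1, 11]
NEG      [1, 1, -11]
STORE 0  [1, 1]
OVER     [1, 1, 1]
ROT      [1, 1, 1]
STORE 0  [1, 1]
NEG      [1, -1]

1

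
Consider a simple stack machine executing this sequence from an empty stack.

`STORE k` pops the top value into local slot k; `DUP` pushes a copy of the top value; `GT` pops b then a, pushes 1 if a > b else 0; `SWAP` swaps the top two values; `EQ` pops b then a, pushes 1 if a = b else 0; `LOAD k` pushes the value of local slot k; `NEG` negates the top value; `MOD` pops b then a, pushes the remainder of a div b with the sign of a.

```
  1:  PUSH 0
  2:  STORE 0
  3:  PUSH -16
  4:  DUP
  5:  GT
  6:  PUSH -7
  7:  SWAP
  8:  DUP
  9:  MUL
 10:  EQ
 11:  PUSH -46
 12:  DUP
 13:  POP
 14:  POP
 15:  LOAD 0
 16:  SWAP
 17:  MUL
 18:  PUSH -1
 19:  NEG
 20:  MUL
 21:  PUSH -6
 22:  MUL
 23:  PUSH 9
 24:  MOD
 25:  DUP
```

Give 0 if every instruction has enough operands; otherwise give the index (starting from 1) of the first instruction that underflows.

PUSH 0    [0]
STORE 0   []
PUSH -16  [-16]
DUP       [-16, -16]
GT        [0]
PUSH -7   [0, -7]
SWAP      [-7, 0]
DUP       [-7, 0, 0]
MUL       [-7, 0]
EQ        [0]
PUSH -46  [0, -46]
DUP       [0, -46, -46]
POP       [0, -46]
POP       [0]
LOAD 0    [0, 0]
SWAP      [0, 0]
MUL       [0]
PUSH -1   [0, -1]
NEG       [0, 1]
MUL       [0]
PUSH -6   [0, -6]
MUL       [0]
PUSH 9    [0, 9]
MOD       [0]
DUP       [0, 0]

0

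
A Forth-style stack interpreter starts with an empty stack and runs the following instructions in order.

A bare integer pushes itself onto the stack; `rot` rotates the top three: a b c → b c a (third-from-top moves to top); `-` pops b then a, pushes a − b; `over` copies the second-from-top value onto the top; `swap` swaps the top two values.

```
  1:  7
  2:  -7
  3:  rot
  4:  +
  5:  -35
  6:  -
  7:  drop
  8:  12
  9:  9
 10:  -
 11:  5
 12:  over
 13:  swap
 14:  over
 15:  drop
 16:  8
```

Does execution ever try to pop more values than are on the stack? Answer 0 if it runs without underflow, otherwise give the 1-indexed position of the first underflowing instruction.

7   [7]
-7  [7, -7]
rot  — needs 3 operands, stack has 2 → underflow

3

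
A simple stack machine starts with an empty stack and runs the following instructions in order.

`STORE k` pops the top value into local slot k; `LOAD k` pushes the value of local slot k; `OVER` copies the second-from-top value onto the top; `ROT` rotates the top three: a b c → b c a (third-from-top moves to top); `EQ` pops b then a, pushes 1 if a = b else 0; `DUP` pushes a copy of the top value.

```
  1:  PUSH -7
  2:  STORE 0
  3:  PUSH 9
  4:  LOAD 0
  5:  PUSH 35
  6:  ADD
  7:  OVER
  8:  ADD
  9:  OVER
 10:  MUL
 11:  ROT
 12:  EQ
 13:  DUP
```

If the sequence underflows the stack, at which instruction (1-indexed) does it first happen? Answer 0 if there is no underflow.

11

PUSH -7 : [-7]
STORE 0 : []
PUSH 9  : [9]
LOAD 0  : [9, -7]
PUSH 35 : [9, -7, 35]
ADD     : [9, 28]
OVER    : [9, 28, 9]
ADD     : [9, 37]
OVER    : [9, 37, 9]
MUL     : [9, 333]
ROT  — needs 3 operands, stack has 2 → underflow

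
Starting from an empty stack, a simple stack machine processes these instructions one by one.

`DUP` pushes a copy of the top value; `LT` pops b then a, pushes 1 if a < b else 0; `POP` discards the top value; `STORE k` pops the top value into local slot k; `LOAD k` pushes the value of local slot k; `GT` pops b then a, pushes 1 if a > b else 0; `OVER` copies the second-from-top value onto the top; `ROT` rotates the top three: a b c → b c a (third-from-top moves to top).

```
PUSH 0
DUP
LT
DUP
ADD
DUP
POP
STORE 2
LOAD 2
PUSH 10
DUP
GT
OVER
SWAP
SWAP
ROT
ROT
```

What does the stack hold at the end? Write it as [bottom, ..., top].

[0, 0, 0]

PUSH 0   [0]
DUP      [0, 0]
LT       [0]
DUP      [0, 0]
ADD      [0]
DUP      [0, 0]
POP      [0]
STORE 2  []
LOAD 2   [0]
PUSH 10  [0, 10]
DUP      [0, 10, 10]
GT       [0, 0]
OVER     [0, 0, 0]
SWAP     [0, 0, 0]
SWAP     [0, 0, 0]
ROT      [0, 0, 0]
ROT      [0, 0, 0]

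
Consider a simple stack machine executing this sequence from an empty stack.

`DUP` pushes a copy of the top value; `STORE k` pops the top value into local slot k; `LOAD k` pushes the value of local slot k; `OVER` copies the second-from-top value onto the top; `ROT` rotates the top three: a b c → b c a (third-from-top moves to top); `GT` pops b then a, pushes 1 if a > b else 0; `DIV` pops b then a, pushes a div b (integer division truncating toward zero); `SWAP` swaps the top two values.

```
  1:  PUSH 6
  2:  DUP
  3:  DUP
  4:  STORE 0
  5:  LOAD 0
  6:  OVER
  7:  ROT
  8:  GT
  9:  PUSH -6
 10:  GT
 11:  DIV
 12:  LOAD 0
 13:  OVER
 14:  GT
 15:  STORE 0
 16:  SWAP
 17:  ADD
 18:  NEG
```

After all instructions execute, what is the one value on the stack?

PUSH 6  → 6
DUP     → 6 6
DUP     → 6 6 6
STORE 0 → 6 6
LOAD 0  → 6 6 6
OVER    → 6 6 6 6
ROT     → 6 6 6 6
GT      → 6 6 0
PUSH -6 → 6 6 0 -6
GT      → 6 6 1
DIV     → 6 6
LOAD 0  → 6 6 6
OVER    → 6 6 6 6
GT      → 6 6 0
STORE 0 → 6 6
SWAP    → 6 6
ADD     → 12
NEG     → -12

-12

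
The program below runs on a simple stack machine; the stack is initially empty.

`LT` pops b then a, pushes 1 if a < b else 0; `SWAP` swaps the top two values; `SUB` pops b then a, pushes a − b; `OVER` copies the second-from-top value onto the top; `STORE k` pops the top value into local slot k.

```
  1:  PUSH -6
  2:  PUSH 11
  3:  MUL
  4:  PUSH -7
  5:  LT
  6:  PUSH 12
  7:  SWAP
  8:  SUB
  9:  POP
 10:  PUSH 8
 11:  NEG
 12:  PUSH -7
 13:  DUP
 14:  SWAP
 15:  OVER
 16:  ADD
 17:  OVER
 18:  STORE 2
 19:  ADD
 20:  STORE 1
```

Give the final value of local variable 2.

PUSH -6 : -6
PUSH 11 : -6 11
MUL     : -66
PUSH -7 : -66 -7
LT      : 1
PUSH 12 : 1 12
SWAP    : 12 1
SUB     : 11
POP     : (empty)
PUSH 8  : 8
NEG     : -8
PUSH -7 : -8 -7
DUP     : -8 -7 -7
SWAP    : -8 -7 -7
OVER    : -8 -7 -7 -7
ADD     : -8 -7 -14
OVER    : -8 -7 -14 -7
STORE 2 : -8 -7 -14
ADD     : -8 -21
STORE 1 : -8

-7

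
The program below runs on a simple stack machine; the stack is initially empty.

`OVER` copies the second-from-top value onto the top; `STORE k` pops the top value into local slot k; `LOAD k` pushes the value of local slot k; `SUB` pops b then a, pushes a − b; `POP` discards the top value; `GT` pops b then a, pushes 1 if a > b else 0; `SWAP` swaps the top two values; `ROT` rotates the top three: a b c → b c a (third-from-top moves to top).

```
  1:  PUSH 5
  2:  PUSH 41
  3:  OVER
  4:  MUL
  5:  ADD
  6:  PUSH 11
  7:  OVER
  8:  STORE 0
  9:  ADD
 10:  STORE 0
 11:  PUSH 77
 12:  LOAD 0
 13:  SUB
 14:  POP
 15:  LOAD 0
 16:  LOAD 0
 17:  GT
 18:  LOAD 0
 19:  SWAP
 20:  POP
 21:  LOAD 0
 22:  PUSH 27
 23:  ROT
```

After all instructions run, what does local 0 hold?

221

PUSH 5  → 5
PUSH 41 → 5 41
OVER    → 5 41 5
MUL     → 5 205
ADD     → 210
PUSH 11 → 210 11
OVER    → 210 11 210
STORE 0 → 210 11
ADD     → 221
STORE 0 → (empty)
PUSH 77 → 77
LOAD 0  → 77 221
SUB     → -144
POP     → (empty)
LOAD 0  → 221
LOAD 0  → 221 221
GT      → 0
LOAD 0  → 0 221
SWAP    → 221 0
POP     → 221
LOAD 0  → 221 221
PUSH 27 → 221 221 27
ROT     → 221 27 221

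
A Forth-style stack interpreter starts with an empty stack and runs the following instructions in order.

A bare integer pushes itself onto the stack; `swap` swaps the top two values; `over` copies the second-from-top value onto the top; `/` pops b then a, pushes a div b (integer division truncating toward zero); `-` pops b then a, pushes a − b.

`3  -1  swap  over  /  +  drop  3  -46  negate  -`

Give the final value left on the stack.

-43

3       3
-1      3 -1
swap    -1 3
over    -1 3 -1
/       -1 -3
+       -4
drop    (empty)
3       3
-46     3 -46
negate  3 46
-       -43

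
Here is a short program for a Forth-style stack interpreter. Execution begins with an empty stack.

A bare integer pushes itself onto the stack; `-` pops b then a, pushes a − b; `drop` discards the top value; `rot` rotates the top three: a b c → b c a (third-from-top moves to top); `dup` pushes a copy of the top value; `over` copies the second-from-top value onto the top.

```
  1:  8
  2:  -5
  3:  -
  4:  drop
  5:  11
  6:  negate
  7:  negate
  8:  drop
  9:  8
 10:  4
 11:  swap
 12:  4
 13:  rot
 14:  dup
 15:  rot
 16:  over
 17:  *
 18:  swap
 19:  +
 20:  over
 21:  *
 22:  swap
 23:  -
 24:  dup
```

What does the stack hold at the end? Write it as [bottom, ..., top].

[8, 76, 76]

8      -> [8]
-5     -> [8, -5]
-      -> [13]
drop   -> []
11     -> [11]
negate -> [-11]
negate -> [11]
drop   -> []
8      -> [8]
4      -> [8, 4]
swap   -> [4, 8]
4      -> [4, 8, 4]
rot    -> [8, 4, 4]
dup    -> [8, 4, 4, 4]
rot    -> [8, 4, 4, 4]
over   -> [8, 4, 4, 4, 4]
*      -> [8, 4, 4, 16]
swap   -> [8, 4, 16, 4]
+      -> [8, 4, 20]
over   -> [8, 4, 20, 4]
*      -> [8, 4, 80]
swap   -> [8, 80, 4]
-      -> [8, 76]
dup    -> [8, 76, 76]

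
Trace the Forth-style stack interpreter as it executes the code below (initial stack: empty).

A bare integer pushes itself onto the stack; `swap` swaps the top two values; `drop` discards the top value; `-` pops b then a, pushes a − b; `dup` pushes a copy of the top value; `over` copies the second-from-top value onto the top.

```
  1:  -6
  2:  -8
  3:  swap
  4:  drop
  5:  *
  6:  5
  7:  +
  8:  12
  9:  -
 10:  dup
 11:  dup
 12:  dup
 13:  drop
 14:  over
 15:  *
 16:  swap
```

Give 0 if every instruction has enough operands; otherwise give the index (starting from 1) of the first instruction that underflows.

5

-6   -> -6
-8   -> -6 -8
swap -> -8 -6
drop -> -8
*  — needs 2 operands, stack has 1 → underflow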